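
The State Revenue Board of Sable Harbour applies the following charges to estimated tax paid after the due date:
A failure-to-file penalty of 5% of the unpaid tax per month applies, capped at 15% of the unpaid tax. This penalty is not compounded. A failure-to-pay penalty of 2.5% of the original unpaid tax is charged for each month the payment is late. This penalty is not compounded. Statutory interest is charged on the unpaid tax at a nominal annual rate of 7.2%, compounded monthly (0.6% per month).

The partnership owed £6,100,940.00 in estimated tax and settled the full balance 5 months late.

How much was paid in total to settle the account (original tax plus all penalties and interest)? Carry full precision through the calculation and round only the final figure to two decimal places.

Failure-to-file: 5 × 5% × £6,100,940.00 = £1,525,235.00, capped at 15% × £6,100,940.00 = £915,141.00
Failure-to-pay penalty: 5 × 2.5% × £6,100,940.00 = £762,617.50
Interest: £6,100,940.00 × ((1 + 0.006)^5 − 1) = £6,100,940.00 × 0.0303622… = £185,237.7560…
Total = £6,100,940.00 + £1,677,758.5000 + £185,237.7560… = £7,963,936.26

£7,963,936.26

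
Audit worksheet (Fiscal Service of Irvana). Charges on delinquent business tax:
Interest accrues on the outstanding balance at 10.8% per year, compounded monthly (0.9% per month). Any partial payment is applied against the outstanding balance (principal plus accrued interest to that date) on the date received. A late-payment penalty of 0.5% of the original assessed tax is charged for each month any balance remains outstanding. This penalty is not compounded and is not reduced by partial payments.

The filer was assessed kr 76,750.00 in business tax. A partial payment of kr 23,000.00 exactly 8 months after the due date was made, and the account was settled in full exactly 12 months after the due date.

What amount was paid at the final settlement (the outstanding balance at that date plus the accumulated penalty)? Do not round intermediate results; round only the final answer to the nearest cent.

kr 66,227.62

Balance at month 8: kr 76,750.0000 × (1 + 0.009)^8 = kr 82,453.2377…
After kr 23,000.00 payment: kr 82,453.2377… − kr 23,000.00 = kr 59,453.2377…
Balance at month 12: kr 59,453.2377… × (1 + 0.009)^4 = kr 61,622.6223…
Penalty: 12 × 0.5% × kr 76,750.00 = kr 4,605.00
Final settlement = outstanding balance + penalty = kr 61,622.6223… + kr 4,605.00 = kr 66,227.62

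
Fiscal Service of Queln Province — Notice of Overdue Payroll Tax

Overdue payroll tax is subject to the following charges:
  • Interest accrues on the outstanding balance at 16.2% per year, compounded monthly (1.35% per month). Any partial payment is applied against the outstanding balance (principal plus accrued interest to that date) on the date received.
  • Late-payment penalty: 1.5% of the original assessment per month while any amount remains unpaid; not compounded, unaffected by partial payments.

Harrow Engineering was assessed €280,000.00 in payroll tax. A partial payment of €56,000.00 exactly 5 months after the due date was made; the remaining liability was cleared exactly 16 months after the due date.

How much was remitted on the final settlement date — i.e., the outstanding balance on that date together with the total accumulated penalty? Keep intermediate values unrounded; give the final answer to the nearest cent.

€349,306.19

Balance at month 5: €280,000.0000 × (1 + 0.0135)^5 = €299,417.2357…
After €56,000.00 payment: €299,417.2357… − €56,000.00 = €243,417.2357…
Balance at month 16: €243,417.2357… × (1 + 0.0135)^11 = €282,106.1860…
Penalty: 16 × 1.5% × €280,000.00 = €67,200.00
Final settlement = outstanding balance + penalty = €282,106.1860… + €67,200.00 = €349,306.19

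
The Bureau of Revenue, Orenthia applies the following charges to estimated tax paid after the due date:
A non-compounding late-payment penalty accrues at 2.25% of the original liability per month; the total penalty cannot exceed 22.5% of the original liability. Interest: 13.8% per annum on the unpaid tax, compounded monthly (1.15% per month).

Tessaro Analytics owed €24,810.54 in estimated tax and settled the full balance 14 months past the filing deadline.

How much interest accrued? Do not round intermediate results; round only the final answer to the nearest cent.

€4,307.27

Interest: €24,810.54 × ((1 + 0.0115)^14 − 1) = €24,810.54 × 0.1736063… = €4,307.2652…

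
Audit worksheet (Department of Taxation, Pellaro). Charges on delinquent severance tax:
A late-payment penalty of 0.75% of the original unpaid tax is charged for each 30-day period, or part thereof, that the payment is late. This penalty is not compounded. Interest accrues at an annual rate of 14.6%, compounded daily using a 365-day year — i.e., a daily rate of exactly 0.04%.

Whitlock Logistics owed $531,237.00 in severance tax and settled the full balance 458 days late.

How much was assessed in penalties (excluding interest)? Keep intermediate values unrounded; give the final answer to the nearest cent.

$63,748.44

Penalty periods: ⌈458/30⌉ = 16; penalty = 16 × 0.75% × $531,237.00 = $63,748.44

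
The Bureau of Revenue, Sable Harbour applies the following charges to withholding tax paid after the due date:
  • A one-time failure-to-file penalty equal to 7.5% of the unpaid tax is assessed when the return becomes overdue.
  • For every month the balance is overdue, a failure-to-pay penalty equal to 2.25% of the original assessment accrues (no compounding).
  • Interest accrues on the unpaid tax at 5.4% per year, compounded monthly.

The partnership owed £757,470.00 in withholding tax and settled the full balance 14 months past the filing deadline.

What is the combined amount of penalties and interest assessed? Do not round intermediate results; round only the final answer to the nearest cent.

£344,555.18

Failure-to-file penalty: 7.5% × £757,470.00 = £56,810.25
Failure-to-pay penalty: 14 × 2.25% × £757,470.00 = £238,603.05
Interest (5.4%/yr ÷ 12 = 0.45%/month): £757,470.00 × ((1 + 0.0045)^14 − 1) = £49,141.8765…
Penalties + interest = £295,413.3000 + £49,141.8765… = £344,555.18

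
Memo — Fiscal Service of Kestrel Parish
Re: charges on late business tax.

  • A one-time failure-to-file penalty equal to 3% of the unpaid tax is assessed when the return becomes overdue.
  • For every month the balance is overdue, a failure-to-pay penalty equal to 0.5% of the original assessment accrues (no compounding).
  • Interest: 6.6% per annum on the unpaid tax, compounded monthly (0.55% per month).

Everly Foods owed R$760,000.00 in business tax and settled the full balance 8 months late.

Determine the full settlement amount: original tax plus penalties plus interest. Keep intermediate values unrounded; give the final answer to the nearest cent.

R$847,290.85

Failure-to-file penalty: 3% × R$760,000.00 = R$22,800.00
Failure-to-pay penalty: 8 × 0.5% × R$760,000.00 = R$30,400.00
Interest: R$760,000.00 × ((1 + 0.0055)^8 − 1) = R$760,000.00 × 0.0448564… = R$34,090.8498…
Total = R$760,000.00 + R$53,200.0000 + R$34,090.8498… = R$847,290.85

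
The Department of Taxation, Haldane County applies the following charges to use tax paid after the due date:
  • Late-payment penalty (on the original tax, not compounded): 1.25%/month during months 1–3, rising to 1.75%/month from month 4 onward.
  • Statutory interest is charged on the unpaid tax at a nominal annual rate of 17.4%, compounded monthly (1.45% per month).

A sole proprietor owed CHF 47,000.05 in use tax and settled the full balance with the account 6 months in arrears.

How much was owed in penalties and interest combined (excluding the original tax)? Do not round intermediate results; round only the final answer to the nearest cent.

Penalty, months 1–3: 3 × 1.25% × CHF 47,000.05 = CHF 1,762.50…
Penalty, months 4–6: 3 × 1.75% × CHF 47,000.05 = CHF 2,467.50…
Interest: CHF 47,000.05 × ((1 + 0.0145)^6 − 1) = CHF 47,000.05 × 0.0902154… = CHF 4,240.1278…
Penalties + interest = CHF 4,230.0045 + CHF 4,240.1278… = CHF 8,470.13

CHF 8,470.13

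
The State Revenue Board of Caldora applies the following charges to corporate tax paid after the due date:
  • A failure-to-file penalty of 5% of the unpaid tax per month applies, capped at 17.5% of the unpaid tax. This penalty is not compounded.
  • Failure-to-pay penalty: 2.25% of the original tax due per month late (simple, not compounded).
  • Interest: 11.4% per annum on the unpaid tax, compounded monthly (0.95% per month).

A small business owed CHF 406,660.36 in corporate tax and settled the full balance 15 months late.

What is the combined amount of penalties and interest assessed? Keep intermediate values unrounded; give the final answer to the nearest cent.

CHF 270,379.41

Failure-to-file: 15 × 5% × CHF 406,660.36 = CHF 304,995.27, capped at 17.5% × CHF 406,660.36 = CHF 71,165.56…
Failure-to-pay penalty: 15 × 2.25% × CHF 406,660.36 = CHF 137,247.87…
Interest: CHF 406,660.36 × ((1 + 0.0095)^15 − 1) = CHF 406,660.36 × 0.1523777… = CHF 61,965.9743…
Penalties + interest = CHF 208,413.4345 + CHF 61,965.9743… = CHF 270,379.41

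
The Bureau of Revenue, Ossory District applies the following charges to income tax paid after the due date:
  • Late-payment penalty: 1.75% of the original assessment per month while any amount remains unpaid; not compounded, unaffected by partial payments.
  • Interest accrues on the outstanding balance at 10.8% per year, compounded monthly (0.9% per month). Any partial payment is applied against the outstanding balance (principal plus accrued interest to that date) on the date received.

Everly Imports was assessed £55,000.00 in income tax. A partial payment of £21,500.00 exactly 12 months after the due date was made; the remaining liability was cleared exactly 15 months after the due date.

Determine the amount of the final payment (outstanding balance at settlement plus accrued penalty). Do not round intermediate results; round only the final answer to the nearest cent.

Balance at month 12: £55,000.0000 × (1 + 0.009)^12 = £61,243.0321…
After £21,500.00 payment: £61,243.0321… − £21,500.00 = £39,743.0321…
Balance at month 15: £39,743.0321… × (1 + 0.009)^3 = £40,825.7805…
Penalty: 15 × 1.75% × £55,000.00 = £14,437.50
Final settlement = outstanding balance + penalty = £40,825.7805… + £14,437.50 = £55,263.28

£55,263.28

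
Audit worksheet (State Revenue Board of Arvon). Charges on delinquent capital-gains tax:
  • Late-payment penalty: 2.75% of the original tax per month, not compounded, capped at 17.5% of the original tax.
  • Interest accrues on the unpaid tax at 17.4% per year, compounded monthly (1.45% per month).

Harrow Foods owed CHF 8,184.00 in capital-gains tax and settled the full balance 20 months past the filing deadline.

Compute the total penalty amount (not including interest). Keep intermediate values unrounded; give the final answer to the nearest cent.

CHF 1,432.20

Penalty (uncapped): 20 × 2.75% × CHF 8,184.00 = CHF 4,501.20; cap = 17.5% × CHF 8,184.00 = CHF 1,432.20 → penalty = CHF 1,432.20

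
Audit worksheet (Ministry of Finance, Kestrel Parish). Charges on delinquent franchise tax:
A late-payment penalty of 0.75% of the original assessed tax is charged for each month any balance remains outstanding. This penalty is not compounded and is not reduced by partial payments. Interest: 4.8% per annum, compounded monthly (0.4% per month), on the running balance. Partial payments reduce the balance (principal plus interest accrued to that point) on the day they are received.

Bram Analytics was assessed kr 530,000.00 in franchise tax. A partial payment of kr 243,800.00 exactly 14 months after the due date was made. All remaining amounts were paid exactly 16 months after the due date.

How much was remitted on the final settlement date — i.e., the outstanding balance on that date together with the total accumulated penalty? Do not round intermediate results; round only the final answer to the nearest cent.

Balance at month 14: kr 530,000.0000 × (1 + 0.004)^14 = kr 560,464.1638…
After kr 243,800.00 payment: kr 560,464.1638… − kr 243,800.00 = kr 316,664.1638…
Balance at month 16: kr 316,664.1638… × (1 + 0.004)^2 = kr 319,202.5437…
Penalty: 16 × 0.75% × kr 530,000.00 = kr 63,600.00
Final settlement = outstanding balance + penalty = kr 319,202.5437… + kr 63,600.00 = kr 382,802.54

kr 382,802.54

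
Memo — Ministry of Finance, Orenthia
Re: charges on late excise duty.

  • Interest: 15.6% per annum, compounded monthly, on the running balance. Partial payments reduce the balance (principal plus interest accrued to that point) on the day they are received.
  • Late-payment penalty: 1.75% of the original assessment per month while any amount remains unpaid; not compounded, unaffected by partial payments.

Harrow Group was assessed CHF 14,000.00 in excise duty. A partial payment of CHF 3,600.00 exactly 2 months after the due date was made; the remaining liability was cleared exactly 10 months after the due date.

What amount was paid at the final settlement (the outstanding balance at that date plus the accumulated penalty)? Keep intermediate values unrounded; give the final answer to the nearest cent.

CHF 14,388.36

Monthly rate = 15.6% ÷ 12 = 1.3%
Balance at month 2: CHF 14,000.0000 × (1 + 0.013)^2 = CHF 14,366.3660
After CHF 3,600.00 payment: CHF 14,366.3660 − CHF 3,600.00 = CHF 10,766.3660
Balance at month 10: CHF 10,766.3660 × (1 + 0.013)^8 = CHF 11,938.3609…
Penalty: 10 × 1.75% × CHF 14,000.00 = CHF 2,450.00
Final settlement = outstanding balance + penalty = CHF 11,938.3609… + CHF 2,450.00 = CHF 14,388.36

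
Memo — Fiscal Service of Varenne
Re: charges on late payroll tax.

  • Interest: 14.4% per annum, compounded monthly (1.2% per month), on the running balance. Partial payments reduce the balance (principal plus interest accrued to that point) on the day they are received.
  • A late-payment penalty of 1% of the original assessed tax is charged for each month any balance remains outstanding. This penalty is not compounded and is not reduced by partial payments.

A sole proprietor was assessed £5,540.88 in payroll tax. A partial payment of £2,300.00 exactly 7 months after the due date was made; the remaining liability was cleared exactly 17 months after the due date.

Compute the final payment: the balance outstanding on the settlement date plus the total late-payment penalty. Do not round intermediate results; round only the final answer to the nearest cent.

Balance at month 7: £5,540.8800 × (1 + 0.012)^7 = £6,023.4087…
After £2,300.00 payment: £6,023.4087… − £2,300.00 = £3,723.4087…
Balance at month 17: £3,723.4087… × (1 + 0.012)^10 = £4,195.1340…
Penalty: 17 × 1% × £5,540.88 = £941.95…
Final settlement = outstanding balance + penalty = £4,195.1340… + £941.95… = £5,137.08

£5,137.08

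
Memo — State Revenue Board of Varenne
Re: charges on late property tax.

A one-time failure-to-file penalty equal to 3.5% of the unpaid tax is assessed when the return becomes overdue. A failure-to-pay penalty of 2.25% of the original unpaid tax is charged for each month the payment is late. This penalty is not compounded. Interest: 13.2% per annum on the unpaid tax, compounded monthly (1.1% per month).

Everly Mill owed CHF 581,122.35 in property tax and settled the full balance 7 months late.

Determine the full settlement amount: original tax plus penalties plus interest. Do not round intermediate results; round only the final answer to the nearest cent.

Failure-to-file penalty: 3.5% × CHF 581,122.35 = CHF 20,339.28…
Failure-to-pay penalty = 2.25% × CHF 581,122.35 × 7 mo = CHF 91,526.77…
Interest: CHF 581,122.35 × ((1 + 0.011)^7 − 1) = CHF 581,122.35 × 0.0795881… = CHF 46,250.4242…
Total = CHF 581,122.35 + CHF 111,866.0524… + CHF 46,250.4242… = CHF 739,238.83

CHF 739,238.83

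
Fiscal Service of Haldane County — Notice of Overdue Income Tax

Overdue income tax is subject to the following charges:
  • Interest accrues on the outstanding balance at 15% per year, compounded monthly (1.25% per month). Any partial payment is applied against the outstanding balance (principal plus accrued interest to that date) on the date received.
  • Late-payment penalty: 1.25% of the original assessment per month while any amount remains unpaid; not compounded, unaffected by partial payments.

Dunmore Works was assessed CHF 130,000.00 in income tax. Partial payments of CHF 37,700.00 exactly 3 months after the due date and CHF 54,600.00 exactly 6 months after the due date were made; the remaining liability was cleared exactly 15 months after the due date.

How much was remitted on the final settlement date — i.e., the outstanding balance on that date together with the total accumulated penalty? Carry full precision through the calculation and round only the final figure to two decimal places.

Balance at month 3: CHF 130,000.0000 × (1 + 0.0125)^3 = CHF 134,936.1914…
After CHF 37,700.00 payment: CHF 134,936.1914… − CHF 37,700.00 = CHF 97,236.1914…
Balance at month 6: CHF 97,236.1914… × (1 + 0.0125)^3 = CHF 100,928.3180…
After CHF 54,600.00 payment: CHF 100,928.3180… − CHF 54,600.00 = CHF 46,328.3180…
Balance at month 15: CHF 46,328.3180… × (1 + 0.0125)^9 = CHF 51,808.5956…
Penalty: 15 × 1.25% × CHF 130,000.00 = CHF 24,375.00
Final settlement = outstanding balance + penalty = CHF 51,808.5956… + CHF 24,375.00 = CHF 76,183.60

CHF 76,183.60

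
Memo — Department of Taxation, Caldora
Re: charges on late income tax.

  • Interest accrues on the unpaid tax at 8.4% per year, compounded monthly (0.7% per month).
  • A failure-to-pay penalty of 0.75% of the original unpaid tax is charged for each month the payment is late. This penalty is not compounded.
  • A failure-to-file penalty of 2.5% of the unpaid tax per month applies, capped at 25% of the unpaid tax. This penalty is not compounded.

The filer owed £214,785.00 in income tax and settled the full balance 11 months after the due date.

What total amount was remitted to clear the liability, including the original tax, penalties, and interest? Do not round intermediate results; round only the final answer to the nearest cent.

£303,330.63

Failure-to-file: 11 × 2.5% × £214,785.00 = £59,065.88…, capped at 25% × £214,785.00 = £53,696.25
Failure-to-pay penalty: 11 × 0.75% × £214,785.00 = £17,719.76…
Interest: £214,785.00 × ((1 + 0.007)^11 − 1) = £214,785.00 × 0.0797524… = £17,129.6182…
Total = £214,785.00 + £71,416.0125 + £17,129.6182… = £303,330.63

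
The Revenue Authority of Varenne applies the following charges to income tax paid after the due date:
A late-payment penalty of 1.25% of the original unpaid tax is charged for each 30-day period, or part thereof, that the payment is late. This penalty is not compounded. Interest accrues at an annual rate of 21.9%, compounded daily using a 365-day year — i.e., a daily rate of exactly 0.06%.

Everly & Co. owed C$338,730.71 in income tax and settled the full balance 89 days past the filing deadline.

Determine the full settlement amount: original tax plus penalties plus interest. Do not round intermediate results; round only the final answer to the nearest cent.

C$370,007.28

Penalty periods: ⌈89/30⌉ = 3; penalty = 3 × 1.25% × C$338,730.71 = C$12,702.40…
Interest: C$338,730.71 × ((1 + 0.0006)^89 − 1) = C$338,730.71 × 0.05483461… = C$18,574.1662…
Total = C$338,730.71 + C$12,702.4016… + C$18,574.1662… = C$370,007.28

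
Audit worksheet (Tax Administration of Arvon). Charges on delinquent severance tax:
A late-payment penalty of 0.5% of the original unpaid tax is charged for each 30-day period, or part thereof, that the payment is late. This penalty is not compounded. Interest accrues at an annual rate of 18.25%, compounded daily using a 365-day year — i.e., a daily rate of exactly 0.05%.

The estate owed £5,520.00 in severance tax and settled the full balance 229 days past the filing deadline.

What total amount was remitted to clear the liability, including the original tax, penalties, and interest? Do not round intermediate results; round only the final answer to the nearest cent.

£6,410.27

Penalty periods: ⌈229/30⌉ = 8; penalty = 8 × 0.5% × £5,520.00 = £220.80
Interest: £5,520.00 × ((1 + 0.0005)^229 − 1) = £5,520.00 × 0.12128055… = £669.4687…
Total = £5,520.00 + £220.8000 + £669.4687… = £6,410.27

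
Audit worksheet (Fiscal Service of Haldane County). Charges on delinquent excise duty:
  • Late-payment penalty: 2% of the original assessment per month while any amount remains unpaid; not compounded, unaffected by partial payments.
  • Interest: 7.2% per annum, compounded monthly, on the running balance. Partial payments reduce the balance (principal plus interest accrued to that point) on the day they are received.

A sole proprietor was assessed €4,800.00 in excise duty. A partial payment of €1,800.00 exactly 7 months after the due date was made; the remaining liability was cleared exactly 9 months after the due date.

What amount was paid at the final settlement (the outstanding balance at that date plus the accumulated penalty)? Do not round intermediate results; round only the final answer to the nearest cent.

Monthly rate = 7.2% ÷ 12 = 0.6%
Balance at month 7: €4,800.0000 × (1 + 0.006)^7 = €5,005.2653…
After €1,800.00 payment: €5,005.2653… − €1,800.00 = €3,205.2653…
Balance at month 9: €3,205.2653… × (1 + 0.006)^2 = €3,243.8439…
Penalty: 9 × 2% × €4,800.00 = €864.00
Final settlement = outstanding balance + penalty = €3,243.8439… + €864.00 = €4,107.84

€4,107.84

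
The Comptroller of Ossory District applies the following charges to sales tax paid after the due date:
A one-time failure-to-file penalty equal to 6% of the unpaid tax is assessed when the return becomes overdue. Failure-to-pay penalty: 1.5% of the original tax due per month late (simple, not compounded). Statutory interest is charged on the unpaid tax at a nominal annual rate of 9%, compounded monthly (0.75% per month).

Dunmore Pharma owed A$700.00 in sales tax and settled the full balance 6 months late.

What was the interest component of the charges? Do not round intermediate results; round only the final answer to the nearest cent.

Interest: A$700.00 × ((1 + 0.0075)^6 − 1) = A$700.00 × 0.0458522… = A$32.0966…

A$32.10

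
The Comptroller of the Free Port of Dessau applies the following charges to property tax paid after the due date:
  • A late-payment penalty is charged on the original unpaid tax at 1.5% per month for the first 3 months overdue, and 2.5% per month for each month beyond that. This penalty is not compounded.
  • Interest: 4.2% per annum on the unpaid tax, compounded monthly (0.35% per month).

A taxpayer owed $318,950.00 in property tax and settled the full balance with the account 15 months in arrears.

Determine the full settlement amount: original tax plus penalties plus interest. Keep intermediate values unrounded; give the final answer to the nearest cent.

$446,149.16

Penalty, months 1–3: 3 × 1.5% × $318,950.00 = $14,352.75
Penalty, months 4–15: 12 × 2.5% × $318,950.00 = $95,685.00
Interest: $318,950.00 × ((1 + 0.0035)^15 − 1) = $318,950.00 × 0.0538060… = $17,161.4124…
Total = $318,950.00 + $110,037.7500 + $17,161.4124… = $446,149.16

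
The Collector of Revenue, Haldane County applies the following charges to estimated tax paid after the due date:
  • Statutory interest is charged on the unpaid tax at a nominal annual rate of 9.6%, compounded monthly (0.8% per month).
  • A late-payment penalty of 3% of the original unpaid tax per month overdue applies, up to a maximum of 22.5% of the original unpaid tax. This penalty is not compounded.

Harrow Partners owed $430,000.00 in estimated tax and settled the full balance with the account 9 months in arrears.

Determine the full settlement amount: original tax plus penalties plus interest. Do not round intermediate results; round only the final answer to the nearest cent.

Penalty (uncapped): 9 × 3% × $430,000.00 = $116,100.00; cap = 22.5% × $430,000.00 = $96,750.00 → penalty = $96,750.00
Interest: $430,000.00 × ((1 + 0.008)^9 − 1) = $430,000.00 × 0.0743475… = $31,969.4371…
Total = $430,000.00 + $96,750.0000 + $31,969.4371… = $558,719.44

$558,719.44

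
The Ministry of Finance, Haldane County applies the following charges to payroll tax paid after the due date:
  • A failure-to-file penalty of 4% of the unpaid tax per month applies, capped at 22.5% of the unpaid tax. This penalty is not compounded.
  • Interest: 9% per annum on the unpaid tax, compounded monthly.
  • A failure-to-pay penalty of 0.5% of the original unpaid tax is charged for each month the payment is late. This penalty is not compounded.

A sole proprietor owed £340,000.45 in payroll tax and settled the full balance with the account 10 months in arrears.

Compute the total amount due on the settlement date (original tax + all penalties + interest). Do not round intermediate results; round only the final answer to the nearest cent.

Failure-to-file: 10 × 4% × £340,000.45 = £136,000.18, capped at 22.5% × £340,000.45 = £76,500.10…
Failure-to-pay penalty: 10 × 0.5% × £340,000.45 = £17,000.02…
Interest (9%/yr ÷ 12 = 0.75%/month): £340,000.45 × ((1 + 0.0075)^10 − 1) = £26,378.1004…
Total = £340,000.45 + £93,500.1238… + £26,378.1004… = £459,878.67

£459,878.67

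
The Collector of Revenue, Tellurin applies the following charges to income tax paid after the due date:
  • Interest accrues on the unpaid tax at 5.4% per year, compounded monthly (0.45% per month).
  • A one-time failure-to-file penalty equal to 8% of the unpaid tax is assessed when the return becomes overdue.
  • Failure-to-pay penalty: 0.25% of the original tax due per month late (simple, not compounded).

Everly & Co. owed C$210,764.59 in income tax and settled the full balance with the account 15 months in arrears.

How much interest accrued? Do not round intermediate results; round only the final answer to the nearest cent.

Interest: C$210,764.59 × ((1 + 0.0045)^15 − 1) = C$210,764.59 × 0.0696683… = C$14,683.6059…

C$14,683.61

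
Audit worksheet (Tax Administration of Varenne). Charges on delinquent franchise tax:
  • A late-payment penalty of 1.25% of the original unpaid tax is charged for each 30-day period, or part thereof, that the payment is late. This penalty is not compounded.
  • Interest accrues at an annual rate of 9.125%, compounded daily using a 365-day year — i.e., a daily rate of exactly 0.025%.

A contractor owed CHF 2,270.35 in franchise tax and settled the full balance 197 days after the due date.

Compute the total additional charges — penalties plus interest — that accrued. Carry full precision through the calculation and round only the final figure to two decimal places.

Penalty periods: ⌈197/30⌉ = 7; penalty = 7 × 1.25% × CHF 2,270.35 = CHF 198.66…
Interest: CHF 2,270.35 × ((1 + 0.00025)^197 − 1) = CHF 2,270.35 × 0.05047647… = CHF 114.5993…
Penalties + interest = CHF 198.6556… + CHF 114.5993… = CHF 313.25

CHF 313.25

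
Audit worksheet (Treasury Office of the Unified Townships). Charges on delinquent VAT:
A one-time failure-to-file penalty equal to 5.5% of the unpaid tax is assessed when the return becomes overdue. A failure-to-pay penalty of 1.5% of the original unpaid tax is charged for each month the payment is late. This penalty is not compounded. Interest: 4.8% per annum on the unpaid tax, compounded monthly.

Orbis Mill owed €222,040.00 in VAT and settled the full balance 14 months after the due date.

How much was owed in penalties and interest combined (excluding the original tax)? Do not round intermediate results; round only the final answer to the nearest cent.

Failure-to-file penalty: 5.5% × €222,040.00 = €12,212.20
Failure-to-pay penalty: 14 × 1.5% × €222,040.00 = €46,628.40
Interest (4.8%/yr ÷ 12 = 0.4%/month): €222,040.00 × ((1 + 0.004)^14 − 1) = €12,762.7602…
Penalties + interest = €58,840.6000 + €12,762.7602… = €71,603.36

€71,603.36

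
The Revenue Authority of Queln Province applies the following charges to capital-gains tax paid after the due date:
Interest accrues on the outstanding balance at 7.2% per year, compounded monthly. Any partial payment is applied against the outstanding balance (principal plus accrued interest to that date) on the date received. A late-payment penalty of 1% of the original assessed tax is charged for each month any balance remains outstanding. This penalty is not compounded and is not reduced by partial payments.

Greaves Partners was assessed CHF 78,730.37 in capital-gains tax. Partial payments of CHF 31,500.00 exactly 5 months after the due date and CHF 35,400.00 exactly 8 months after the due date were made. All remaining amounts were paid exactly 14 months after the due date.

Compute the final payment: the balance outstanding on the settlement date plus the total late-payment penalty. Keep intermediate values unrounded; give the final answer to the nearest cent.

CHF 26,694.12

Monthly rate = 7.2% ÷ 12 = 0.6%
Balance at month 5: CHF 78,730.3700 × (1 + 0.006)^5 = CHF 81,120.7946…
After CHF 31,500.00 payment: CHF 81,120.7946… − CHF 31,500.00 = CHF 49,620.7946…
Balance at month 8: CHF 49,620.7946… × (1 + 0.006)^3 = CHF 50,519.3387…
After CHF 35,400.00 payment: CHF 50,519.3387… − CHF 35,400.00 = CHF 15,119.3387…
Balance at month 14: CHF 15,119.3387… × (1 + 0.006)^6 = CHF 15,671.8649…
Penalty: 14 × 1% × CHF 78,730.37 = CHF 11,022.25…
Final settlement = outstanding balance + penalty = CHF 15,671.8649… + CHF 11,022.25… = CHF 26,694.12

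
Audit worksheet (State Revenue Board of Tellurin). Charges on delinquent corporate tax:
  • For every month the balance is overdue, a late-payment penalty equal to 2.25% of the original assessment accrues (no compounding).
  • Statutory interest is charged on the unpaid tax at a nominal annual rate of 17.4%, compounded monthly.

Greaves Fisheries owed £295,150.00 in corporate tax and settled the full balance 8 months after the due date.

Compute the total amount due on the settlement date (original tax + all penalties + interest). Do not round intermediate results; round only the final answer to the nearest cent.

£384,303.26

Late-payment penalty: 8 × 2.25% × £295,150.00 = £53,127.00
Interest (17.4%/yr ÷ 12 = 1.45%/month): £295,150.00 × ((1 + 0.0145)^8 − 1) = £36,026.2609…
Total = £295,150.00 + £53,127.0000 + £36,026.2609… = £384,303.26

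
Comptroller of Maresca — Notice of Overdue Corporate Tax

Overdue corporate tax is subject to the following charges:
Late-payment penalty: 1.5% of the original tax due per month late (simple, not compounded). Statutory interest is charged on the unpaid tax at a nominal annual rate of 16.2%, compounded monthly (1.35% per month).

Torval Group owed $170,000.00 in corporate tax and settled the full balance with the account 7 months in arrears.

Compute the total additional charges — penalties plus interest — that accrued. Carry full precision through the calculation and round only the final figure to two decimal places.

$34,580.47

Late-payment penalty = 1.5% × $170,000.00 × 7 mo = $17,850.00
Interest: $170,000.00 × ((1 + 0.0135)^7 − 1) = $170,000.00 × 0.0984145… = $16,730.4710…
Penalties + interest = $17,850.0000 + $16,730.4710… = $34,580.47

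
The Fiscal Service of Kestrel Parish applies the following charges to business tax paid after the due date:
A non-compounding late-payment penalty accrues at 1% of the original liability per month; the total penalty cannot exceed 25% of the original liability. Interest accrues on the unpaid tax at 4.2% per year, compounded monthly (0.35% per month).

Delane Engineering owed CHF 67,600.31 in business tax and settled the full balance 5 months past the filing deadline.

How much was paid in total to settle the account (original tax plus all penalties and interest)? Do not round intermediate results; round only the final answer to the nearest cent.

Penalty: 5 × 1% × CHF 67,600.31 = CHF 3,380.02… (below the 25% cap of CHF 16,900.08…)
Interest: CHF 67,600.31 × ((1 + 0.0035)^5 − 1) = CHF 67,600.31 × 0.0176229… = CHF 1,191.3155…
Total = CHF 67,600.31 + CHF 3,380.0155 + CHF 1,191.3155… = CHF 72,171.64

CHF 72,171.64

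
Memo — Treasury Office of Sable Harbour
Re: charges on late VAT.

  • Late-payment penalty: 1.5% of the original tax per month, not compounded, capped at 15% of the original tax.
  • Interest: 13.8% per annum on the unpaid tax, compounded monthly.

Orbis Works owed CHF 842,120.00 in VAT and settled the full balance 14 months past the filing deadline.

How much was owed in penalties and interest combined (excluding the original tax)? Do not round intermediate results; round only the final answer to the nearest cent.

Penalty (uncapped): 14 × 1.5% × CHF 842,120.00 = CHF 176,845.20; cap = 15% × CHF 842,120.00 = CHF 126,318.00 → penalty = CHF 126,318.00
Interest (13.8%/yr ÷ 12 = 1.15%/month): CHF 842,120.00 × ((1 + 0.0115)^14 − 1) = CHF 146,197.3085…
Penalties + interest = CHF 126,318.0000 + CHF 146,197.3085… = CHF 272,515.31

CHF 272,515.31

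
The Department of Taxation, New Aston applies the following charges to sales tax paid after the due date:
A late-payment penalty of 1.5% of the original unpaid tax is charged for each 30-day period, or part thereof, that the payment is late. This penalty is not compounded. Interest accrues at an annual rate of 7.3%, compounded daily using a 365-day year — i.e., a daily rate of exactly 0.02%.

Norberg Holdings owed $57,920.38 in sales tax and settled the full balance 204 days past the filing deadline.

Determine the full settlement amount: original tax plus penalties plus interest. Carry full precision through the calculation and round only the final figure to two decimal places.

$66,413.80

Penalty periods: ⌈204/30⌉ = 7; penalty = 7 × 1.5% × $57,920.38 = $6,081.64…
Interest: $57,920.38 × ((1 + 0.0002)^204 − 1) = $57,920.38 × 0.04163951… = $2,411.7760…
Total = $57,920.38 + $6,081.6399 + $2,411.7760… = $66,413.80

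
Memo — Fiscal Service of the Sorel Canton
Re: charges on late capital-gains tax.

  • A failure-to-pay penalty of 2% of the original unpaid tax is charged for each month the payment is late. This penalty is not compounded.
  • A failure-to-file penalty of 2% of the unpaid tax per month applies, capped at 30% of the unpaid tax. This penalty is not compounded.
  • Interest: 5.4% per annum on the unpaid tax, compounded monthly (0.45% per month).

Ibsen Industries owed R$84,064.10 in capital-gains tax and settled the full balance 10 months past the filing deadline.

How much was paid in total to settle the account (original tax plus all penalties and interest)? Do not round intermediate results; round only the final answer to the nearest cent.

Failure-to-file: 10 × 2% × R$84,064.10 = R$16,812.82 (under the 30% cap)
Failure-to-pay penalty: 10 × 2% × R$84,064.10 = R$16,812.82
Interest: R$84,064.10 × ((1 + 0.0045)^10 − 1) = R$84,064.10 × 0.0459223… = R$3,860.4144…
Total = R$84,064.10 + R$33,625.6400 + R$3,860.4144… = R$121,550.15

R$121,550.15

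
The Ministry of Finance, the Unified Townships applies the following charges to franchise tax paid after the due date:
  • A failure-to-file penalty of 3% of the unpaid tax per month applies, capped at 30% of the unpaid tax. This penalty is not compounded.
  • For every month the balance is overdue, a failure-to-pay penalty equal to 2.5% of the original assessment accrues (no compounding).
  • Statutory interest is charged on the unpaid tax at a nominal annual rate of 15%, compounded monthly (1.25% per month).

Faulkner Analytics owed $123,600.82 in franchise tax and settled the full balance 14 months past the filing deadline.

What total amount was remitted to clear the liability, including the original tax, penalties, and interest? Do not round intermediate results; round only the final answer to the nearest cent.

$227,419.92

Failure-to-file: 14 × 3% × $123,600.82 = $51,912.34…, capped at 30% × $123,600.82 = $37,080.25…
Failure-to-pay penalty: 14 × 2.5% × $123,600.82 = $43,260.29…
Interest: $123,600.82 × ((1 + 0.0125)^14 − 1) = $123,600.82 × 0.1899547… = $23,478.5627…
Total = $123,600.82 + $80,340.5330 + $23,478.5627… = $227,419.92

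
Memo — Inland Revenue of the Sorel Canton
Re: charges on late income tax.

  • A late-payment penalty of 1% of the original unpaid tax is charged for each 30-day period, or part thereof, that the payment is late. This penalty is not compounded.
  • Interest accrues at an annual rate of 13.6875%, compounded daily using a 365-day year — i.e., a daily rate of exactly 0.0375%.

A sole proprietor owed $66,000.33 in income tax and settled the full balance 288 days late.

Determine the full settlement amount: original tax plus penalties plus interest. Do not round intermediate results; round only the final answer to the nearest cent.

Penalty periods: ⌈288/30⌉ = 10; penalty = 10 × 1% × $66,000.33 = $6,600.03…
Interest: $66,000.33 × ((1 + 0.000375)^288 − 1) = $66,000.33 × 0.11402519… = $7,525.7003…
Total = $66,000.33 + $6,600.0330 + $7,525.7003… = $80,126.06

$80,126.06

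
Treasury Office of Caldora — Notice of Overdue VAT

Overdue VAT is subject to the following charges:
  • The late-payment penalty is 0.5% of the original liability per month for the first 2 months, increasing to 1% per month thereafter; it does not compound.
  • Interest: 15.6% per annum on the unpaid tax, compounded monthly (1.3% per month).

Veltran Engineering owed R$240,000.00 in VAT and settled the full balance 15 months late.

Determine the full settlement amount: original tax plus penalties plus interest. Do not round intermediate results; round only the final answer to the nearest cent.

R$324,908.34

Penalty, months 1–2: 2 × 0.5% × R$240,000.00 = R$2,400.00
Penalty, months 3–15: 13 × 1% × R$240,000.00 = R$31,200.00
Interest: R$240,000.00 × ((1 + 0.013)^15 − 1) = R$240,000.00 × 0.2137848… = R$51,308.3425…
Total = R$240,000.00 + R$33,600.0000 + R$51,308.3425… = R$324,908.34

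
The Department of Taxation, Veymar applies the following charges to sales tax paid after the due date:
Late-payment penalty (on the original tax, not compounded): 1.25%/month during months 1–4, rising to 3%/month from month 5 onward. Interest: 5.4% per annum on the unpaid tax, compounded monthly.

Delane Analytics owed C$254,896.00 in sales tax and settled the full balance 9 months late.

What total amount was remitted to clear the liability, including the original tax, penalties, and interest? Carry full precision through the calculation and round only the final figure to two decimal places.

Penalty, months 1–4: 4 × 1.25% × C$254,896.00 = C$12,744.80
Penalty, months 5–9: 5 × 3% × C$254,896.00 = C$38,234.40
Interest (5.4%/yr ÷ 12 = 0.45%/month): C$254,896.00 × ((1 + 0.0045)^9 − 1) = C$10,511.0715…
Total = C$254,896.00 + C$50,979.2000 + C$10,511.0715… = C$316,386.27

C$316,386.27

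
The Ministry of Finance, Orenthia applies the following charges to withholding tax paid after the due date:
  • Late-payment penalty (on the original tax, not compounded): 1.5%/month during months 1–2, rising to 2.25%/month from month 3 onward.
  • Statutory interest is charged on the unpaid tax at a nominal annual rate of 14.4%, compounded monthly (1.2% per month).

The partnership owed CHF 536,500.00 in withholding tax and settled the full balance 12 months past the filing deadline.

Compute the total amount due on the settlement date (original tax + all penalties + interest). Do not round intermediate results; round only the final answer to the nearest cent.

CHF 755,871.97

Penalty, months 1–2: 2 × 1.5% × CHF 536,500.00 = CHF 16,095.00
Penalty, months 3–12: 10 × 2.25% × CHF 536,500.00 = CHF 120,712.50
Interest: CHF 536,500.00 × ((1 + 0.012)^12 − 1) = CHF 536,500.00 × 0.1538946… = CHF 82,564.4659…
Total = CHF 536,500.00 + CHF 136,807.5000 + CHF 82,564.4659… = CHF 755,871.97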